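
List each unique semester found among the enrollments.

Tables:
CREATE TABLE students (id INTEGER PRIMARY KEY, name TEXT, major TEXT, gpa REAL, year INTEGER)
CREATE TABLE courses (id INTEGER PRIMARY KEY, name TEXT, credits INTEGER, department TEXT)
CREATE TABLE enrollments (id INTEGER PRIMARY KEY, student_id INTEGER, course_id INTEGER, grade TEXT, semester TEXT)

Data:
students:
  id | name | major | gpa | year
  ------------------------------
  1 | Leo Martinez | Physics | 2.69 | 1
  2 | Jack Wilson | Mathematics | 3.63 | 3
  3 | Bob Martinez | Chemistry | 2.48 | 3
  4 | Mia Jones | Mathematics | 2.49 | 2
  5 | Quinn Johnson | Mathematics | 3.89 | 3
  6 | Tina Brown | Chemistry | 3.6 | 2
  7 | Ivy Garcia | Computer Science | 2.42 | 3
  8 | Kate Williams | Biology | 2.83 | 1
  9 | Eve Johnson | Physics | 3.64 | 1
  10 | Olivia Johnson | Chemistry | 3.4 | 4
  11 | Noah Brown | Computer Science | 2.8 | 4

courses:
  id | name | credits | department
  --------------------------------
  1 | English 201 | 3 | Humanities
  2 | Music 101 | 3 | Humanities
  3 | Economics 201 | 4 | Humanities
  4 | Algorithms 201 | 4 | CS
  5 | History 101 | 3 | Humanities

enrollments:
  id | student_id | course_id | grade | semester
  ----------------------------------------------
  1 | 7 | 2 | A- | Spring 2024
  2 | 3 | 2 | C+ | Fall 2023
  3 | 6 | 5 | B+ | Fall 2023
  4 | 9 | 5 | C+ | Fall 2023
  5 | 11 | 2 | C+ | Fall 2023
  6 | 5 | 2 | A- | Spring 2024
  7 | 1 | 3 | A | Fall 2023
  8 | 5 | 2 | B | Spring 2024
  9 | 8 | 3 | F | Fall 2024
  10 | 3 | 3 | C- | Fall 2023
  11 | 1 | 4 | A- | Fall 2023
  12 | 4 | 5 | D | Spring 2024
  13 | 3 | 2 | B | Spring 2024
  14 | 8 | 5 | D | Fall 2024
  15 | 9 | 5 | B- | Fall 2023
SELECT DISTINCT semester FROM enrollments

Execution result:
semester
Spring 2024
Fall 2023
Fall 2024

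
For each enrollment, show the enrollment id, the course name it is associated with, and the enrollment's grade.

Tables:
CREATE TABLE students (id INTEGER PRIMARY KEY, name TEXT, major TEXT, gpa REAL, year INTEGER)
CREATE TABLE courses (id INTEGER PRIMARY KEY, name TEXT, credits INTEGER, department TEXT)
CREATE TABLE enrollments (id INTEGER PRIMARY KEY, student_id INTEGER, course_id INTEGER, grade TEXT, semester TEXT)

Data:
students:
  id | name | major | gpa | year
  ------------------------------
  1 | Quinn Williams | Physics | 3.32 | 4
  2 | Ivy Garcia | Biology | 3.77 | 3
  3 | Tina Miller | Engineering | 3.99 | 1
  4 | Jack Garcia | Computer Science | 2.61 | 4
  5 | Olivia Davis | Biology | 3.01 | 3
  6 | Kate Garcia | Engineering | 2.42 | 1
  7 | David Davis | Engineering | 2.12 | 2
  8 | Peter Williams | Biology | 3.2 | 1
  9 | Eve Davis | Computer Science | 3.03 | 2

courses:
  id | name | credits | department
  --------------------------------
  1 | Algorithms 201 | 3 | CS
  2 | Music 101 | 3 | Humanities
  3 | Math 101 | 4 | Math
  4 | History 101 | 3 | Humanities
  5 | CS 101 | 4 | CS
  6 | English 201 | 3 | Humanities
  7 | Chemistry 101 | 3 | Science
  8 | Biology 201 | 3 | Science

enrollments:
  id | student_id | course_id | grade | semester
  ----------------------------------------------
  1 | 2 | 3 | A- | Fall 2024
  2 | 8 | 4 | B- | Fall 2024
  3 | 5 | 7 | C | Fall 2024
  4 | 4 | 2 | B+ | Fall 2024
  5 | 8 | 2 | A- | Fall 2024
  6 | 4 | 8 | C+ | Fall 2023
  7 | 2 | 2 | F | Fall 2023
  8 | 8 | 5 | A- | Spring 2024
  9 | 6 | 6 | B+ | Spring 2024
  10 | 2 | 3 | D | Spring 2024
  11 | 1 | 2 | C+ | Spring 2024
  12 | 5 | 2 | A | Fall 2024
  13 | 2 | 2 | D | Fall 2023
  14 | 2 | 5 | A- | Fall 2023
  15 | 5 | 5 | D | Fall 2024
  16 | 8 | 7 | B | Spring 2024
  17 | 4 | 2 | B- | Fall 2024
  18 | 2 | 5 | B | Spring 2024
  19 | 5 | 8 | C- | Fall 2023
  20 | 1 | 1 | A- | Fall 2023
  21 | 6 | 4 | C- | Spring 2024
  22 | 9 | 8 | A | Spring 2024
SELECT c.id, p.name AS course, c.grade FROM enrollments c JOIN courses p ON c.course_id = p.id

Execution result:
id | course | grade
1 | Math 101 | A-
2 | History 101 | B-
3 | Chemistry 101 | C
4 | Music 101 | B+
5 | Music 101 | A-
6 | Biology 201 | C+
7 | Music 101 | F
8 | CS 101 | A-
9 | English 201 | B+
10 | Math 101 | D
11 | Music 101 | C+
12 | Music 101 | A
13 | Music 101 | D
14 | CS 101 | A-
15 | CS 101 | D
16 | Chemistry 101 | B
17 | Music 101 | B-
18 | CS 101 | B
19 | Biology 201 | C-
20 | Algorithms 201 | A-
21 | History 101 | C-
22 | Biology 201 | A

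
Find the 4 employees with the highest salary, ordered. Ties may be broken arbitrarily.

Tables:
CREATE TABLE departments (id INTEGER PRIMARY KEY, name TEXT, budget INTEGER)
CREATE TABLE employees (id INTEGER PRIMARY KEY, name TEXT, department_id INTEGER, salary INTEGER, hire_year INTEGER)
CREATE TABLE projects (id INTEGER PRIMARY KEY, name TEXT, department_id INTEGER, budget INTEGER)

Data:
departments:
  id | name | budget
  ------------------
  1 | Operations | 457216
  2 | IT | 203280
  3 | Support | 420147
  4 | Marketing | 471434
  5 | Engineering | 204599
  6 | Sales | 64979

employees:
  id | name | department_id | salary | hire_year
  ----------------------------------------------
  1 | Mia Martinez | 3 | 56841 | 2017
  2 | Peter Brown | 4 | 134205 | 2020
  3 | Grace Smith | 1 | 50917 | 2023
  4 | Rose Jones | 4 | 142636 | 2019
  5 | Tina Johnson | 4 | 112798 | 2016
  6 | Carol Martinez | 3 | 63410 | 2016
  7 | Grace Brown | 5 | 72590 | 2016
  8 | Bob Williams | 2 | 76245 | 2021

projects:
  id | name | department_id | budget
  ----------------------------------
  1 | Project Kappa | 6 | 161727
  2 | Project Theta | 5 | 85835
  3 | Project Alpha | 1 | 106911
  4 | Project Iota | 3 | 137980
SELECT name, salary FROM employees ORDER BY salary DESC LIMIT 4

Execution result:
name | salary
Rose Jones | 142636
Peter Brown | 134205
Tina Johnson | 112798
Bob Williams | 76245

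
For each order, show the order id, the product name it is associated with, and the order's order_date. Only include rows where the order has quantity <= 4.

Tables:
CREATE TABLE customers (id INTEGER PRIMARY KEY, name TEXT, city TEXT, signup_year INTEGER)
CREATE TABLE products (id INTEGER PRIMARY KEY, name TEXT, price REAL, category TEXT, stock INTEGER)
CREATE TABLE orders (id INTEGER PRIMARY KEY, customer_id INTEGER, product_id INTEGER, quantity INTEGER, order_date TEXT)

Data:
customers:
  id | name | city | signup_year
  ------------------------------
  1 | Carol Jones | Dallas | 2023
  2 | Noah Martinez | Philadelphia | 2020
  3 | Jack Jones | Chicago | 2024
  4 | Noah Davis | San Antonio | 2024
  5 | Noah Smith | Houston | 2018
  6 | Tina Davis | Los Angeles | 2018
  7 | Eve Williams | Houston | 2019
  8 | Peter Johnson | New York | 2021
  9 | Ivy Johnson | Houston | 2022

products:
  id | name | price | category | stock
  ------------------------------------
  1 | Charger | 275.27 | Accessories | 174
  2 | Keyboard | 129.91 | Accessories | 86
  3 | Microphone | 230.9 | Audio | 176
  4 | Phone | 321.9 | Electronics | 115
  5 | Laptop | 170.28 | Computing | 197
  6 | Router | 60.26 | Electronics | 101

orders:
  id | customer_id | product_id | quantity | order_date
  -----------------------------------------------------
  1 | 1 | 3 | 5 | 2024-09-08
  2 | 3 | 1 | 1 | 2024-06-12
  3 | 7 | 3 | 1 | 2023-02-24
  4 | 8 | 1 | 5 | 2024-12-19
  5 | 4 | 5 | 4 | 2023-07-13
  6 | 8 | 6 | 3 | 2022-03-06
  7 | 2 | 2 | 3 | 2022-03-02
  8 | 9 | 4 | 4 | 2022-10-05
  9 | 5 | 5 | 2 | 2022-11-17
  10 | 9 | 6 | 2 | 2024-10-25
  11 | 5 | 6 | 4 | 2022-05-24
SELECT c.id, p.name AS product, c.order_date FROM orders c JOIN products p ON c.product_id = p.id WHERE c.quantity <= 4

Execution result:
id | product | order_date
2 | Charger | 2024-06-12
3 | Microphone | 2023-02-24
5 | Laptop | 2023-07-13
6 | Router | 2022-03-06
7 | Keyboard | 2022-03-02
8 | Phone | 2022-10-05
9 | Laptop | 2022-11-17
10 | Router | 2024-10-25
11 | Router | 2022-05-24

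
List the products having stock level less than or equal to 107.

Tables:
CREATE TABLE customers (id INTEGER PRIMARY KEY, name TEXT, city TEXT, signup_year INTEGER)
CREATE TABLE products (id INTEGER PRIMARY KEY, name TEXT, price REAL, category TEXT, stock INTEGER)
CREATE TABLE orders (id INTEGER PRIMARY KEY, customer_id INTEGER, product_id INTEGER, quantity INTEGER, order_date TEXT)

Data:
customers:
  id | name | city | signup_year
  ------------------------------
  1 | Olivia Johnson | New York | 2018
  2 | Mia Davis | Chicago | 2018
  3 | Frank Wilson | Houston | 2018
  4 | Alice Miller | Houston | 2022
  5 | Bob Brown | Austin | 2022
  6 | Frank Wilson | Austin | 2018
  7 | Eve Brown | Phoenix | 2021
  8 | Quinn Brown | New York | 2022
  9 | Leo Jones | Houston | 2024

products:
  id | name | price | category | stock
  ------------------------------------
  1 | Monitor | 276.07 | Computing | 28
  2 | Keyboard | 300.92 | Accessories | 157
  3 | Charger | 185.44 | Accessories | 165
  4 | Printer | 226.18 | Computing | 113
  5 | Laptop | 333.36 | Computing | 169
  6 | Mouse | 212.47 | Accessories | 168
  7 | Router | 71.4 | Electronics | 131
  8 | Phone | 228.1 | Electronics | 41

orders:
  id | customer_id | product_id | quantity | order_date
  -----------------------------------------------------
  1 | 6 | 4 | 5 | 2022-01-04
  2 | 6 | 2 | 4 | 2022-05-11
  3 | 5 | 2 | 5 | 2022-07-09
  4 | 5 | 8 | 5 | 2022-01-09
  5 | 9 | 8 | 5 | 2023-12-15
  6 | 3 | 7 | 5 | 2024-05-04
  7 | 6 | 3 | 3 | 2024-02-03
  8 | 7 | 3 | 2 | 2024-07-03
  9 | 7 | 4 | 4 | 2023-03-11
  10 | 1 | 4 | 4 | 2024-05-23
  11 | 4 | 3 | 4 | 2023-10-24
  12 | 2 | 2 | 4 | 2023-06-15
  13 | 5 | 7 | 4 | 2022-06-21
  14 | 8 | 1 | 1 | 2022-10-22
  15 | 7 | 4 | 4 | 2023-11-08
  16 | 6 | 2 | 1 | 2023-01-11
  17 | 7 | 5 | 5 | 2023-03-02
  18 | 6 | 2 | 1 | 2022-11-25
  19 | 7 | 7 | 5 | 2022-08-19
SELECT name, stock FROM products WHERE stock <= 107

Execution result:
name | stock
Monitor | 28
Phone | 41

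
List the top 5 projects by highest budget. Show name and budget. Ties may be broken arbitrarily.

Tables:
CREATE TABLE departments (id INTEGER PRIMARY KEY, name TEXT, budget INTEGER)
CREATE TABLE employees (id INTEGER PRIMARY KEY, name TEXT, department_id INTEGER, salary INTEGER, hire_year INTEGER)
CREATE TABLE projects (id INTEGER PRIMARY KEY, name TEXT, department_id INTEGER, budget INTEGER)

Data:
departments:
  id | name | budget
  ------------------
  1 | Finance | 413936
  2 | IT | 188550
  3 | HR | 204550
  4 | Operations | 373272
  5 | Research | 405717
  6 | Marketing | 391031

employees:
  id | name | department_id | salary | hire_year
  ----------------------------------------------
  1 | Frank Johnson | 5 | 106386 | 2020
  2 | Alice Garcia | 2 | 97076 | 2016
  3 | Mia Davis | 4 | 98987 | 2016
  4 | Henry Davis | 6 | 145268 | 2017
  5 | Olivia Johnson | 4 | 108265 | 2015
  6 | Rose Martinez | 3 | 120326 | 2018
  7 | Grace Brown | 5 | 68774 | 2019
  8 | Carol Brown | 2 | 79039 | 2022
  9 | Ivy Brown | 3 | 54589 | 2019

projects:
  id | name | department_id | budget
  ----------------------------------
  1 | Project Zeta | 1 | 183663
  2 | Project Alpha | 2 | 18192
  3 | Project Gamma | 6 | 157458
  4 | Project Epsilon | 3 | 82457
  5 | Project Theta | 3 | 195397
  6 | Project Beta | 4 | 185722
SELECT name, budget FROM projects ORDER BY budget DESC LIMIT 5

Execution result:
name | budget
Project Theta | 195397
Project Beta | 185722
Project Zeta | 183663
Project Gamma | 157458
Project Epsilon | 82457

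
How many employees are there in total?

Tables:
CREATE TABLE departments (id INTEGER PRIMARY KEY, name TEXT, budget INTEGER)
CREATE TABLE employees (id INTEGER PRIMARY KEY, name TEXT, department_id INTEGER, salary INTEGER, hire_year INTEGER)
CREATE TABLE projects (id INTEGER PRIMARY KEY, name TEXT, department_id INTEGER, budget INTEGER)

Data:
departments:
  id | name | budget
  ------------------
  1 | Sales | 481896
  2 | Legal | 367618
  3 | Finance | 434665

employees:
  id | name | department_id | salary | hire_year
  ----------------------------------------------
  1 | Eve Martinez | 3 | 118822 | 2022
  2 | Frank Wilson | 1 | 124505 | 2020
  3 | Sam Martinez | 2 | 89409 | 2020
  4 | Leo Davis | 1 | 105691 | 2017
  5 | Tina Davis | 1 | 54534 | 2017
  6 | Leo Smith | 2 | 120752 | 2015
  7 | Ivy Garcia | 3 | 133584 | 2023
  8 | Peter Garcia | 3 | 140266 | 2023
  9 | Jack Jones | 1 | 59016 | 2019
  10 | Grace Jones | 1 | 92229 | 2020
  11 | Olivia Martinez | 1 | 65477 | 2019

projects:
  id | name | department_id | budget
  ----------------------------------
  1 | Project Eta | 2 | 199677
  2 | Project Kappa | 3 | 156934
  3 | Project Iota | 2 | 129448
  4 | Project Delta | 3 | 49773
SELECT COUNT(*) FROM employees

Execution result:
11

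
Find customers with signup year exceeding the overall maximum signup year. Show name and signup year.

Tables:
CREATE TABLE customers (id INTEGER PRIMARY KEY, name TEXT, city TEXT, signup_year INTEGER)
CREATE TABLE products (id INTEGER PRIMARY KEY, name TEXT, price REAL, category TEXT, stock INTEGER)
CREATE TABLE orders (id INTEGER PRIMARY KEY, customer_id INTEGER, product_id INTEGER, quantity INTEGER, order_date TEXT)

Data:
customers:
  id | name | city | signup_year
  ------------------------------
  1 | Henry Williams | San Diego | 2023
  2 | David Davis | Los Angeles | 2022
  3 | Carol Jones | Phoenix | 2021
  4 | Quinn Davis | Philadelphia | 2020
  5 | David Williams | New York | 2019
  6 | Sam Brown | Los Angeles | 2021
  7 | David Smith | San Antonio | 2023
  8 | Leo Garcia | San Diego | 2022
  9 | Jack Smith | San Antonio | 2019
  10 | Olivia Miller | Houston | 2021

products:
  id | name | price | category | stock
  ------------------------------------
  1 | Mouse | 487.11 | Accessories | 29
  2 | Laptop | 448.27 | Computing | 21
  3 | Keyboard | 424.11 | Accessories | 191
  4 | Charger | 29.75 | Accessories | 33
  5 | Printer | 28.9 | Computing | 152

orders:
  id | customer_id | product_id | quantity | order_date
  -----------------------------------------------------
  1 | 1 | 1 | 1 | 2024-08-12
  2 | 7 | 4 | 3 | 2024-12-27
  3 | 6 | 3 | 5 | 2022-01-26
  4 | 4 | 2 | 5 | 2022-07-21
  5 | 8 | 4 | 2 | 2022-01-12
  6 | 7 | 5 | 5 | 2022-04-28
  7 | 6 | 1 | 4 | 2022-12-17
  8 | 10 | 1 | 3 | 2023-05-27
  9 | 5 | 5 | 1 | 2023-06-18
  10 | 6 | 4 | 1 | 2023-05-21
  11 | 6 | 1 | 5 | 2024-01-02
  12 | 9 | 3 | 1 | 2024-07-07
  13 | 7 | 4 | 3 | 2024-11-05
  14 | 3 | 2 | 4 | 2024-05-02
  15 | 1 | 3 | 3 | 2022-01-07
SELECT name, signup_year FROM customers WHERE signup_year > (SELECT MAX(signup_year) FROM customers)

Execution result:
(no rows)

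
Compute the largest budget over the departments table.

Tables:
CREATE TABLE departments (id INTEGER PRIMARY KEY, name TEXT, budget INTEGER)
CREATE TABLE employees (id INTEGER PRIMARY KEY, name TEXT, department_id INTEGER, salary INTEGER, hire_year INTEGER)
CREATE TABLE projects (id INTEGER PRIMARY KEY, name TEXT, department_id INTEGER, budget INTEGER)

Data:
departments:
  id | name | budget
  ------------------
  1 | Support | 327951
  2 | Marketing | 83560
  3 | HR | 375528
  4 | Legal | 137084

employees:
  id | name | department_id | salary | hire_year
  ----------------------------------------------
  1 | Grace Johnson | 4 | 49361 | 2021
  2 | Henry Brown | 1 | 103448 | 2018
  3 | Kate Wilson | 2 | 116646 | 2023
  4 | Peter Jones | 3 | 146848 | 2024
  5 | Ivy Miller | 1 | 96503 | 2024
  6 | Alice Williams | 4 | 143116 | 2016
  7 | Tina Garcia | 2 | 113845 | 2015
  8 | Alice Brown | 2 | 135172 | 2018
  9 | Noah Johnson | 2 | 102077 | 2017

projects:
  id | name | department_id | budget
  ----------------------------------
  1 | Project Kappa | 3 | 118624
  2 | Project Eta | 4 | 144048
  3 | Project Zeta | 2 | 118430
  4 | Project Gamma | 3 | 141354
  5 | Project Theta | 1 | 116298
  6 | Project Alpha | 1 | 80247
SELECT MAX(budget) FROM departments

Execution result:
375528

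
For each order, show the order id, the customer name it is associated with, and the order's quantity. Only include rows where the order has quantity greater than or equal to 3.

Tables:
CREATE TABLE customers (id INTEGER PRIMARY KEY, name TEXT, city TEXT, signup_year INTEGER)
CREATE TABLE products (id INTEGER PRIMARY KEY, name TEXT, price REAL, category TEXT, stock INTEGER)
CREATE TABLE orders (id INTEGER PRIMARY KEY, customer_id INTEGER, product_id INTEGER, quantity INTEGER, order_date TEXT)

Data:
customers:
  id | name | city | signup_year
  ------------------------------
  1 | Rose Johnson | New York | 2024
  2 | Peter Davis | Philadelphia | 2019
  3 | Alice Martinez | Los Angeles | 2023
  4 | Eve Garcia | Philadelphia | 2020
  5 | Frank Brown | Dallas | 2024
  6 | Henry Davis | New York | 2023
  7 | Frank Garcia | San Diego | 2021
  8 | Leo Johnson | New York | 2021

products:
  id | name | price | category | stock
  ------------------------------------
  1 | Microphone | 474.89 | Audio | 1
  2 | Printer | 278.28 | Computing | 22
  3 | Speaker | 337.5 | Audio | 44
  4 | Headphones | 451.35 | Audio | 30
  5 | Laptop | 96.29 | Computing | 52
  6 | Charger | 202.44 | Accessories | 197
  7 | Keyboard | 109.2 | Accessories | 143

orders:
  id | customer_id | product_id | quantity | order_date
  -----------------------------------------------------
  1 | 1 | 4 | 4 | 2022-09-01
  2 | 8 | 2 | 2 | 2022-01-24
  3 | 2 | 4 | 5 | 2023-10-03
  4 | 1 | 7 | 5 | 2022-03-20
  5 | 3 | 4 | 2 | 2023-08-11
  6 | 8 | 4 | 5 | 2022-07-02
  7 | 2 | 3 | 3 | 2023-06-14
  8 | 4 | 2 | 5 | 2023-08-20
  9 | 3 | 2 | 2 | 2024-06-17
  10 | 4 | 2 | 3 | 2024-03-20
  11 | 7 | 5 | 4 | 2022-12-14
SELECT c.id, p.name AS customer, c.quantity FROM orders c JOIN customers p ON c.customer_id = p.id WHERE c.quantity >= 3

Execution result:
id | customer | quantity
1 | Rose Johnson | 4
3 | Peter Davis | 5
4 | Rose Johnson | 5
6 | Leo Johnson | 5
7 | Peter Davis | 3
8 | Eve Garcia | 5
10 | Eve Garcia | 3
11 | Frank Garcia | 4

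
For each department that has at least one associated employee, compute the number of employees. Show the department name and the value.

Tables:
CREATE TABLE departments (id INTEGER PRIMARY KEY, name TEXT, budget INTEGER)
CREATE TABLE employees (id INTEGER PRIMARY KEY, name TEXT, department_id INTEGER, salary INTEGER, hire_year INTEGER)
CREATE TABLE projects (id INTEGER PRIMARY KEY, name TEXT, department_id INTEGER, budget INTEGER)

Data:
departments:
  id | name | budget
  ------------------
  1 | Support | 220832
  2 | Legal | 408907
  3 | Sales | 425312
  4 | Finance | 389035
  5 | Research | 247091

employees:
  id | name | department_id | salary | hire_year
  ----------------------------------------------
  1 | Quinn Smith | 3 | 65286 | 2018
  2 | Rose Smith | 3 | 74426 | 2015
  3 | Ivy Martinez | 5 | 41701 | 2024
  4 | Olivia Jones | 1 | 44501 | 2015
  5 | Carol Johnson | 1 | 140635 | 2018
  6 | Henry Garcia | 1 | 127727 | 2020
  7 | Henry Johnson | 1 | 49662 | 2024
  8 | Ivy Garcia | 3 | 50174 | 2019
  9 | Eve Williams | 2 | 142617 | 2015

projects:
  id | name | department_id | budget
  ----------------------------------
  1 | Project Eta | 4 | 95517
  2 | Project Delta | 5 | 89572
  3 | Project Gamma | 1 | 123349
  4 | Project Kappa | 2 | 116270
SELECT p.name, COUNT(*) AS n FROM employees c JOIN departments p ON c.department_id = p.id GROUP BY p.id, p.name

Execution result:
name | n
Support | 4
Legal | 1
Sales | 3
Research | 1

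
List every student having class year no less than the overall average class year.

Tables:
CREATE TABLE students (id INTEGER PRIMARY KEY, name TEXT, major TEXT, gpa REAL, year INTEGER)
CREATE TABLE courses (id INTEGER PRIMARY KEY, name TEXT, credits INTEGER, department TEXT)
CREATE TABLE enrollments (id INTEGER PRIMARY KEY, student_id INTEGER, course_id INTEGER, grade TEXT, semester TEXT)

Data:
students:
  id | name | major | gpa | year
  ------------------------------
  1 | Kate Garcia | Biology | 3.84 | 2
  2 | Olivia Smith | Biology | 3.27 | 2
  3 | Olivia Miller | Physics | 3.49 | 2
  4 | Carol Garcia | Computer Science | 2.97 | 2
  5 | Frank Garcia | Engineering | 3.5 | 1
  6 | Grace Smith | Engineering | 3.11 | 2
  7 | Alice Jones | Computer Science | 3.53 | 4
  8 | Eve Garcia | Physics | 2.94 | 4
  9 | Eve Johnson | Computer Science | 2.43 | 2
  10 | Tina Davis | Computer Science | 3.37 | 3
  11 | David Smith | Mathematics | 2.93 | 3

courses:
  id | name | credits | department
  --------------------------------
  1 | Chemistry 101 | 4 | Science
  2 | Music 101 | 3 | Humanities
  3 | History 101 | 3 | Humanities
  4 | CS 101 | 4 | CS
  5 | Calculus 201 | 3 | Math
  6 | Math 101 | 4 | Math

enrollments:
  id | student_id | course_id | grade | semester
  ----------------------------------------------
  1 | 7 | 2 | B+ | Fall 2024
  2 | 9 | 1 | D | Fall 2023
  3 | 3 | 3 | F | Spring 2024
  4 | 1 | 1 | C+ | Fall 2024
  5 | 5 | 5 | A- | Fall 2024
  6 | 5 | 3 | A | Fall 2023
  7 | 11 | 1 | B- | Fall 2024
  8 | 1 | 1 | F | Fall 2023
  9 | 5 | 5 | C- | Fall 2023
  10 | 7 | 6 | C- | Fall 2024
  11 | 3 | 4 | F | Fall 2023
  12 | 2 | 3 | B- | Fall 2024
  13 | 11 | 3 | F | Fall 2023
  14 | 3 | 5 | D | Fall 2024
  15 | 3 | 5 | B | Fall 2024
SELECT name, year FROM students WHERE year >= (SELECT AVG(year) FROM students)

Execution result:
name | year
Alice Jones | 4
Eve Garcia | 4
Tina Davis | 3
David Smith | 3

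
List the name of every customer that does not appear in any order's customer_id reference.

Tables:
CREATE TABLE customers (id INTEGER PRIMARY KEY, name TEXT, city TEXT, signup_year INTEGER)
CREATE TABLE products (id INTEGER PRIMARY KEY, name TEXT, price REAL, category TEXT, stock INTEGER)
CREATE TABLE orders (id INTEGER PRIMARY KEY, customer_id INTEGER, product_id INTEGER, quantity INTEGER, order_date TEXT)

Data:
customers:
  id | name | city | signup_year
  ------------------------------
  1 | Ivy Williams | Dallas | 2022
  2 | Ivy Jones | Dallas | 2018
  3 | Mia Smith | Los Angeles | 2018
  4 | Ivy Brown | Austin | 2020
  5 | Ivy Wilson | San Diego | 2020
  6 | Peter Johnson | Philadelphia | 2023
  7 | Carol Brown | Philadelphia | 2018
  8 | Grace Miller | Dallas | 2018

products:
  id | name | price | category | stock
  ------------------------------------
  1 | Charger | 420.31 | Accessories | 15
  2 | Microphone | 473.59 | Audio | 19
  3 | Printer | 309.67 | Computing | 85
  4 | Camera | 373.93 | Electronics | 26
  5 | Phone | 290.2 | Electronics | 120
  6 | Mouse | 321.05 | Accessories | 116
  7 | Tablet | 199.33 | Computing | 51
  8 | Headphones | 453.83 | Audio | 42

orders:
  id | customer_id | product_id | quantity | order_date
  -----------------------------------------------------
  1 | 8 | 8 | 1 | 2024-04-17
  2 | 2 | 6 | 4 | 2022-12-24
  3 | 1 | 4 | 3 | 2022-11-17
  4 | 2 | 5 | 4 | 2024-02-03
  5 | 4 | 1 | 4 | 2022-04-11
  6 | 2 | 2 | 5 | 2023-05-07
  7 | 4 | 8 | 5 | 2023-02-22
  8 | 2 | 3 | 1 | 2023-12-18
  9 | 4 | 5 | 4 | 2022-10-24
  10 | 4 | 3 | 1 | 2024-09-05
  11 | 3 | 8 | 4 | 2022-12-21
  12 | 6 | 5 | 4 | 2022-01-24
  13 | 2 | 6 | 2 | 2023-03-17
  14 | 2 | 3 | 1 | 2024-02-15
SELECT p.name FROM customers p LEFT JOIN orders c ON c.customer_id = p.id WHERE c.id IS NULL

Execution result:
name
Ivy Wilson
Carol Brown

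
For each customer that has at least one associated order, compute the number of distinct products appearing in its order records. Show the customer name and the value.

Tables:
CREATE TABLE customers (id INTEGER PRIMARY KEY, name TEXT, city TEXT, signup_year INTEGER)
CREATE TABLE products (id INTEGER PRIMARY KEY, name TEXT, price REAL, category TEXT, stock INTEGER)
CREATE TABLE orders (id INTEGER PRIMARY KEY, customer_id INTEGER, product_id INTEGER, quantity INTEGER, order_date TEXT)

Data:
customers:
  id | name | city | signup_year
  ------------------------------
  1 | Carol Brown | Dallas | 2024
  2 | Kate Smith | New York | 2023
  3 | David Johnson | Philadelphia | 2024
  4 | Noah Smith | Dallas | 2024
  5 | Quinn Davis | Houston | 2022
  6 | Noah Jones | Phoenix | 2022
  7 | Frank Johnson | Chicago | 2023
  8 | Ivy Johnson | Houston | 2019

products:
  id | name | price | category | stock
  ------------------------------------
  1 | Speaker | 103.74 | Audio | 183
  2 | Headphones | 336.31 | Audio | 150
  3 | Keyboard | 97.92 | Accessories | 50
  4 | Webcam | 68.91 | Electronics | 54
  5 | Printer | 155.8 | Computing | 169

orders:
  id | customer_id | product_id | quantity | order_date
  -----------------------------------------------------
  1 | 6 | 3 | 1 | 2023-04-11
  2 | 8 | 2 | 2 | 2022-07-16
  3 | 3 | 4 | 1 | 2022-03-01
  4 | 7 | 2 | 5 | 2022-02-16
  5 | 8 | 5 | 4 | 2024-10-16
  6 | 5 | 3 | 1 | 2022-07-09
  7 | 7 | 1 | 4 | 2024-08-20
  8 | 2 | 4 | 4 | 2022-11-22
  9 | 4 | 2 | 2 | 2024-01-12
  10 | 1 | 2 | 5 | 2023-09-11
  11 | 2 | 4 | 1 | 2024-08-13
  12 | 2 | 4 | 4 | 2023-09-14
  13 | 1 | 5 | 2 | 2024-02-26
SELECT p.name, COUNT(DISTINCT c.product_id) AS distinct_product_count FROM orders c JOIN customers p ON c.customer_id = p.id GROUP BY p.id, p.name

Execution result:
name | distinct_product_count
Carol Brown | 2
Kate Smith | 1
David Johnson | 1
Noah Smith | 1
Quinn Davis | 1
Noah Jones | 1
Frank Johnson | 2
Ivy Johnson | 2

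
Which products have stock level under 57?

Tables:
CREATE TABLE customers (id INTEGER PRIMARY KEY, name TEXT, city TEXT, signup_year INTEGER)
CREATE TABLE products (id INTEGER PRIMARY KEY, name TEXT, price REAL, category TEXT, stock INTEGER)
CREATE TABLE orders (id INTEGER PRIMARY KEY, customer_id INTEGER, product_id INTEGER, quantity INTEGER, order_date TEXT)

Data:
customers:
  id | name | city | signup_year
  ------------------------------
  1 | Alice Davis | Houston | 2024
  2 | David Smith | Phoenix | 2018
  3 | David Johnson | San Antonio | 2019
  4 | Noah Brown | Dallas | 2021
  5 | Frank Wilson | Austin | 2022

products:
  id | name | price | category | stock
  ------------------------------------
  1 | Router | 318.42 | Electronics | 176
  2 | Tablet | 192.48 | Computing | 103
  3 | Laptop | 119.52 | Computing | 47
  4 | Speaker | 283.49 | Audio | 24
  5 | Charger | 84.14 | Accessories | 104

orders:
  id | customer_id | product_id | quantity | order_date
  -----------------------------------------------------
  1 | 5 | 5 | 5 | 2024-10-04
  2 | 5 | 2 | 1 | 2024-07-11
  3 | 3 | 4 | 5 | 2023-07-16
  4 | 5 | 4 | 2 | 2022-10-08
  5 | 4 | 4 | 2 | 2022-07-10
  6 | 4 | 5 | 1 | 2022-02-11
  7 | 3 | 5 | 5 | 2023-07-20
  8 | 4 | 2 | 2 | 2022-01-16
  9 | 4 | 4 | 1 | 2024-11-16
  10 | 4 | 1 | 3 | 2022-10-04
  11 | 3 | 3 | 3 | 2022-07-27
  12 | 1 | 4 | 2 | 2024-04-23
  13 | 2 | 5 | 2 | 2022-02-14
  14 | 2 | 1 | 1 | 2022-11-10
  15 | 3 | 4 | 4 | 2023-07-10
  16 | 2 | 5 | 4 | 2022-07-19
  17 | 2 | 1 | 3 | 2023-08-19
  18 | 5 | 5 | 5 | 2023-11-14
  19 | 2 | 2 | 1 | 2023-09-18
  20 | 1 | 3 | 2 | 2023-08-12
SELECT name, stock FROM products WHERE stock < 57

Execution result:
name | stock
Laptop | 47
Speaker | 24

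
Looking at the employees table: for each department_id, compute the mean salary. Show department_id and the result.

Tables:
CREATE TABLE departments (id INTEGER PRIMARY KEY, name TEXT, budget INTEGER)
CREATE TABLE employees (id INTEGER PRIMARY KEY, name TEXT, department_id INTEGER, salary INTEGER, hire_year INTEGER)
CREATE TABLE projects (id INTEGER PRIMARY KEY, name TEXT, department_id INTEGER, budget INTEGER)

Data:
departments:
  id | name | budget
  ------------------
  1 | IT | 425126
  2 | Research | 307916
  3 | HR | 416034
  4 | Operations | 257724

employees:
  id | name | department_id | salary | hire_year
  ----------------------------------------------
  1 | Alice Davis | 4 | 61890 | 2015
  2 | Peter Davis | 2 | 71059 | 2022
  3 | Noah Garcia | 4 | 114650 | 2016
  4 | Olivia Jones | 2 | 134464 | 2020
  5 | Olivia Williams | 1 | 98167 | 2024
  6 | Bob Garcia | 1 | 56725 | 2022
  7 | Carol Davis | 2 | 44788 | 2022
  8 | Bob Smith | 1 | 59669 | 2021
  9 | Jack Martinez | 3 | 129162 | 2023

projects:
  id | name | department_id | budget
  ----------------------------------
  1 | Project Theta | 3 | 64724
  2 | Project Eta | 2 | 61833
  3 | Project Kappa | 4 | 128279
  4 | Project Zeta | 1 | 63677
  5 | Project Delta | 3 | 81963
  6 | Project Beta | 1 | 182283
SELECT department_id, AVG(salary) AS avg_salary FROM employees GROUP BY department_id

Execution result:
department_id | avg_salary
1 | 71520.33
2 | 83437.00
3 | 129162.00
4 | 88270.00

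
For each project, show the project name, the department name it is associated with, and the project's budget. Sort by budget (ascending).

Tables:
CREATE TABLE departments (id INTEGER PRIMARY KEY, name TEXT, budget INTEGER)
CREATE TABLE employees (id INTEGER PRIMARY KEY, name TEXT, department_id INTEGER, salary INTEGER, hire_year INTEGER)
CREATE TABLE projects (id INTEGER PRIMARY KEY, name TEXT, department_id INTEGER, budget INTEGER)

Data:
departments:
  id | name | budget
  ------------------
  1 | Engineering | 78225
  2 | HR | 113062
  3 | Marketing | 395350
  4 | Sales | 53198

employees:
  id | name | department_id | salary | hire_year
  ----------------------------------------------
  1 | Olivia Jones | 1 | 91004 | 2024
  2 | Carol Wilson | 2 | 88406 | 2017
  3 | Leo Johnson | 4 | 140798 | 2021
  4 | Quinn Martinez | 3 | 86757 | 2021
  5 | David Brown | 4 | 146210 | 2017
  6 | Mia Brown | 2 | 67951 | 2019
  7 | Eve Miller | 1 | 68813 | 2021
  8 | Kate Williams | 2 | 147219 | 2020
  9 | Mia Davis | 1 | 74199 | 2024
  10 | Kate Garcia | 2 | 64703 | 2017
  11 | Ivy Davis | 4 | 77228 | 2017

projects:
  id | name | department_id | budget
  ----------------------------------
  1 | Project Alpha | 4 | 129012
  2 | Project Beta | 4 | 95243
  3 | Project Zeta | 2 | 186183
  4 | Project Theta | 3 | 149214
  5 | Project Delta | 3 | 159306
SELECT c.name, p.name AS department, c.budget FROM projects c JOIN departments p ON c.department_id = p.id ORDER BY c.budget ASC

Execution result:
name | department | budget
Project Beta | Sales | 95243
Project Alpha | Sales | 129012
Project Theta | Marketing | 149214
Project Delta | Marketing | 159306
Project Zeta | HR | 186183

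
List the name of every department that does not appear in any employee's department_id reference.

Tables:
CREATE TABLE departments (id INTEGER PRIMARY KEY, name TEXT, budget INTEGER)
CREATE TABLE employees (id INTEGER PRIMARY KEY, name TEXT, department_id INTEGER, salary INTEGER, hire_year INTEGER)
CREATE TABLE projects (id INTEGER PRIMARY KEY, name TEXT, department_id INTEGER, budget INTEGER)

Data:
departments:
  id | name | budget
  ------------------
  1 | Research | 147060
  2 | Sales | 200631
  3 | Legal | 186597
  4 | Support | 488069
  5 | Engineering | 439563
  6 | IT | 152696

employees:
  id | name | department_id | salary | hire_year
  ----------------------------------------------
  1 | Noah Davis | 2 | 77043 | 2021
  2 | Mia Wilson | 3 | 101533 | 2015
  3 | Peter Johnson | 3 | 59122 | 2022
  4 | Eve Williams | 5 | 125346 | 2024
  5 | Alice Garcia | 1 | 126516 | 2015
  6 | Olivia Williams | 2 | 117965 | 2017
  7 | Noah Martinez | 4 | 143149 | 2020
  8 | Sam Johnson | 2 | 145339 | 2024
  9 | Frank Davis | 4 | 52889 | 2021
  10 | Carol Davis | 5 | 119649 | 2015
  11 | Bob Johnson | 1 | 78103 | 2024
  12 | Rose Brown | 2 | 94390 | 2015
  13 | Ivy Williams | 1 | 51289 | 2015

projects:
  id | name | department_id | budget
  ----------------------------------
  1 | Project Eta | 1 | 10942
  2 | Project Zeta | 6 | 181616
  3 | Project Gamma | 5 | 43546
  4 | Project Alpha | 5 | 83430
SELECT p.name FROM departments p LEFT JOIN employees c ON c.department_id = p.id WHERE c.id IS NULL

Execution result:
IT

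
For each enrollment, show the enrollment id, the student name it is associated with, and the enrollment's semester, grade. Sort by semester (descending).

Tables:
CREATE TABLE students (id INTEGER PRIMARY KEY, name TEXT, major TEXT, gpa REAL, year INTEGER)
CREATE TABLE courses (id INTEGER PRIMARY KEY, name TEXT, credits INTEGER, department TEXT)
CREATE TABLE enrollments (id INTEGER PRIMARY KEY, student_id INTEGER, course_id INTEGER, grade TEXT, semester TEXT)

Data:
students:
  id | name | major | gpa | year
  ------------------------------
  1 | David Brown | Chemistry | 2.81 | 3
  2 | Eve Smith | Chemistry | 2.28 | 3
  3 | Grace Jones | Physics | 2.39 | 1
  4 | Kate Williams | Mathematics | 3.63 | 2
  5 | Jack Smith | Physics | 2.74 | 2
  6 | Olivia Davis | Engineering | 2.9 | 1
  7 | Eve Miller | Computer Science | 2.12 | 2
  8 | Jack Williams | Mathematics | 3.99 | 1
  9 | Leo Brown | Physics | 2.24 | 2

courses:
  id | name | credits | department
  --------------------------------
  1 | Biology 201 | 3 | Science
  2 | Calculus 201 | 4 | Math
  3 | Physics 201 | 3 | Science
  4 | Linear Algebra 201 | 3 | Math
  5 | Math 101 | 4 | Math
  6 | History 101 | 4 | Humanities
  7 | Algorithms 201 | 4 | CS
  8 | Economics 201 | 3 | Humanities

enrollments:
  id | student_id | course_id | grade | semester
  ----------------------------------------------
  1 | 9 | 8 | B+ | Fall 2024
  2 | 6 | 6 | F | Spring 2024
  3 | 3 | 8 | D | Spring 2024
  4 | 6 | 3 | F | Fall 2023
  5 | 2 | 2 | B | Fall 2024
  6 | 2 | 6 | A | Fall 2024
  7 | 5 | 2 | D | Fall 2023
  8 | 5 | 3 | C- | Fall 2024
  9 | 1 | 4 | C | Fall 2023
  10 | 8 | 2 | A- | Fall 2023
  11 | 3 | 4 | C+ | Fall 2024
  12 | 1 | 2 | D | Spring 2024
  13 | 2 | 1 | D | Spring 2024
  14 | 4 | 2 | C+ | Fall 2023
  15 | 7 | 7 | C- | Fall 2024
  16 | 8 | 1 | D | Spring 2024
SELECT c.id, p.name AS student, c.semester, c.grade FROM enrollments c JOIN students p ON c.student_id = p.id ORDER BY c.semester DESC

Execution result:
id | student | semester | grade
2 | Olivia Davis | Spring 2024 | F
3 | Grace Jones | Spring 2024 | D
12 | David Brown | Spring 2024 | D
13 | Eve Smith | Spring 2024 | D
16 | Jack Williams | Spring 2024 | D
1 | Leo Brown | Fall 2024 | B+
5 | Eve Smith | Fall 2024 | B
6 | Eve Smith | Fall 2024 | A
8 | Jack Smith | Fall 2024 | C-
11 | Grace Jones | Fall 2024 | C+
15 | Eve Miller | Fall 2024 | C-
4 | Olivia Davis | Fall 2023 | F
7 | Jack Smith | Fall 2023 | D
9 | David Brown | Fall 2023 | C
10 | Jack Williams | Fall 2023 | A-
14 | Kate Williams | Fall 2023 | C+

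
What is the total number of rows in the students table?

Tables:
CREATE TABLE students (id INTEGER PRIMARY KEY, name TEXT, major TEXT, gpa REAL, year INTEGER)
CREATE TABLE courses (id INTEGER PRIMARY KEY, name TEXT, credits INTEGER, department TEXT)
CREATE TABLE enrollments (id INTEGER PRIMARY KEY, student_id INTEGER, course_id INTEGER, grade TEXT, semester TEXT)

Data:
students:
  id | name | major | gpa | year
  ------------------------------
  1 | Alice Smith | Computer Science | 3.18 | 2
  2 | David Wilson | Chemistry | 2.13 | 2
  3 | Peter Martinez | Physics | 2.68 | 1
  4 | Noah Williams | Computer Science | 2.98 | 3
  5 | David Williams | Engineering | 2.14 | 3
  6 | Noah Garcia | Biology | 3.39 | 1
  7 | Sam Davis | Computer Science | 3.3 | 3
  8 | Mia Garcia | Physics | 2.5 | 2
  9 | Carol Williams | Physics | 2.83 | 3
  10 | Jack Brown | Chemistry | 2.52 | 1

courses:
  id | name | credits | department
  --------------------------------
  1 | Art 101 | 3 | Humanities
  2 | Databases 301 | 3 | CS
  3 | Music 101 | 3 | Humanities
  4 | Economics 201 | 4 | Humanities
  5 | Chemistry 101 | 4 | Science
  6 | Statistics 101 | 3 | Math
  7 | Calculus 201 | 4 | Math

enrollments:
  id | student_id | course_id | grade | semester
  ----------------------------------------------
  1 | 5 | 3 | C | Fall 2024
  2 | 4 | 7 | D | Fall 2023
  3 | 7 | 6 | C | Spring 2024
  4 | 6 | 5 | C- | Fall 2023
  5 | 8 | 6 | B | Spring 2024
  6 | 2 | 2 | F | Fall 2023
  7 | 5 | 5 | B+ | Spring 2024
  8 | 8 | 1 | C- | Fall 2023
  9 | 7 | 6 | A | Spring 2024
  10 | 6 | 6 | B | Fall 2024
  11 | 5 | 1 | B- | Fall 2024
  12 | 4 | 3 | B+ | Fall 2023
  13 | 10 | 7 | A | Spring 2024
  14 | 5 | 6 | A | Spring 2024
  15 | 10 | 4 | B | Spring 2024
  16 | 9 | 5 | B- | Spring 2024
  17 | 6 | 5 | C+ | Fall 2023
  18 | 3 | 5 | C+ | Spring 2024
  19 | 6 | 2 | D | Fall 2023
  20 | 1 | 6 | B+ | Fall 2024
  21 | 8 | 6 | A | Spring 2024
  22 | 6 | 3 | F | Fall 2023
SELECT COUNT(*) FROM students

Execution result:
10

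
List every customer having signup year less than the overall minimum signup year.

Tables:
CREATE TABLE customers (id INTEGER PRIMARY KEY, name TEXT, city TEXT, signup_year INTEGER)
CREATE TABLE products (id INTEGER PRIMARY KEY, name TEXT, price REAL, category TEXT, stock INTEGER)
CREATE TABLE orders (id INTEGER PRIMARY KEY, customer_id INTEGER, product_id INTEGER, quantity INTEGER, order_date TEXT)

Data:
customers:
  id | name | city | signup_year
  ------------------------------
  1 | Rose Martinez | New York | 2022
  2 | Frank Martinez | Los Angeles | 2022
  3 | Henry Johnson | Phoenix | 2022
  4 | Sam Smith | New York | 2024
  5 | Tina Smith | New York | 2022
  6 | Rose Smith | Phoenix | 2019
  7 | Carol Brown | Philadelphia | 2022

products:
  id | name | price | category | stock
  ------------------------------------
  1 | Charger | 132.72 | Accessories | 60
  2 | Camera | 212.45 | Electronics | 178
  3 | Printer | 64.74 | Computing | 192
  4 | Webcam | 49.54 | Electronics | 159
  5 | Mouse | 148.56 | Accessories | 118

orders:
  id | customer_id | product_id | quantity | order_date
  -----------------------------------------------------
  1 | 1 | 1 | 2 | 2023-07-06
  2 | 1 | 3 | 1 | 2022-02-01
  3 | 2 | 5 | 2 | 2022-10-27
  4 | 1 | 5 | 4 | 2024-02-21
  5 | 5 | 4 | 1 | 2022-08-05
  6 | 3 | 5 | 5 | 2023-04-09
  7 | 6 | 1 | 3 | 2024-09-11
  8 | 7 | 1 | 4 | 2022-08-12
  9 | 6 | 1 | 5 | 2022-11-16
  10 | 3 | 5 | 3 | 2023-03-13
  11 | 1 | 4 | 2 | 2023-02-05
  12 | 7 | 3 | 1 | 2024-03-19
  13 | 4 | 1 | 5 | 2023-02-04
SELECT name, signup_year FROM customers WHERE signup_year < (SELECT MIN(signup_year) FROM customers)

Execution result:
(no rows)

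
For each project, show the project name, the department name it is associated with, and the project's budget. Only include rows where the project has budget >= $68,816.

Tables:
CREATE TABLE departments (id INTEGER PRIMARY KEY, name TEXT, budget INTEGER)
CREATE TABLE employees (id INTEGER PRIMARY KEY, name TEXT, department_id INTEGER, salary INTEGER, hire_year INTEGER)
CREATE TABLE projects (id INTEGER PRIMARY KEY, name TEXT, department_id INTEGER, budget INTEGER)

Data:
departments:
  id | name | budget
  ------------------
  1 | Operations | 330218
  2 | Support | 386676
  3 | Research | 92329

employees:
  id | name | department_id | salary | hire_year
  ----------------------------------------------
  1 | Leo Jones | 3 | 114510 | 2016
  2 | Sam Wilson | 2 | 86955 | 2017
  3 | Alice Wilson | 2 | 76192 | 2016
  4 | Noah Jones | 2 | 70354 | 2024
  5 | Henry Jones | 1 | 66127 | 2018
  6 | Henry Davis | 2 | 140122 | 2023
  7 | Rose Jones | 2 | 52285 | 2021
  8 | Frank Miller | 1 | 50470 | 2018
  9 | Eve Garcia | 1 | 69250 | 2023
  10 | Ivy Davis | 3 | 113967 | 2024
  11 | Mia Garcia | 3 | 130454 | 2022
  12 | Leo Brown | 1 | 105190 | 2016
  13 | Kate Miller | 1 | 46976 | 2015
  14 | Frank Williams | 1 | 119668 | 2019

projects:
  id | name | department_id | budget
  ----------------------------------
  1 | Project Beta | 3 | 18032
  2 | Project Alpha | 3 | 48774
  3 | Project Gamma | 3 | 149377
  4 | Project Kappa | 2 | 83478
SELECT c.name, p.name AS department, c.budget FROM projects c JOIN departments p ON c.department_id = p.id WHERE c.budget >= 68816

Execution result:
name | department | budget
Project Gamma | Research | 149377
Project Kappa | Support | 83478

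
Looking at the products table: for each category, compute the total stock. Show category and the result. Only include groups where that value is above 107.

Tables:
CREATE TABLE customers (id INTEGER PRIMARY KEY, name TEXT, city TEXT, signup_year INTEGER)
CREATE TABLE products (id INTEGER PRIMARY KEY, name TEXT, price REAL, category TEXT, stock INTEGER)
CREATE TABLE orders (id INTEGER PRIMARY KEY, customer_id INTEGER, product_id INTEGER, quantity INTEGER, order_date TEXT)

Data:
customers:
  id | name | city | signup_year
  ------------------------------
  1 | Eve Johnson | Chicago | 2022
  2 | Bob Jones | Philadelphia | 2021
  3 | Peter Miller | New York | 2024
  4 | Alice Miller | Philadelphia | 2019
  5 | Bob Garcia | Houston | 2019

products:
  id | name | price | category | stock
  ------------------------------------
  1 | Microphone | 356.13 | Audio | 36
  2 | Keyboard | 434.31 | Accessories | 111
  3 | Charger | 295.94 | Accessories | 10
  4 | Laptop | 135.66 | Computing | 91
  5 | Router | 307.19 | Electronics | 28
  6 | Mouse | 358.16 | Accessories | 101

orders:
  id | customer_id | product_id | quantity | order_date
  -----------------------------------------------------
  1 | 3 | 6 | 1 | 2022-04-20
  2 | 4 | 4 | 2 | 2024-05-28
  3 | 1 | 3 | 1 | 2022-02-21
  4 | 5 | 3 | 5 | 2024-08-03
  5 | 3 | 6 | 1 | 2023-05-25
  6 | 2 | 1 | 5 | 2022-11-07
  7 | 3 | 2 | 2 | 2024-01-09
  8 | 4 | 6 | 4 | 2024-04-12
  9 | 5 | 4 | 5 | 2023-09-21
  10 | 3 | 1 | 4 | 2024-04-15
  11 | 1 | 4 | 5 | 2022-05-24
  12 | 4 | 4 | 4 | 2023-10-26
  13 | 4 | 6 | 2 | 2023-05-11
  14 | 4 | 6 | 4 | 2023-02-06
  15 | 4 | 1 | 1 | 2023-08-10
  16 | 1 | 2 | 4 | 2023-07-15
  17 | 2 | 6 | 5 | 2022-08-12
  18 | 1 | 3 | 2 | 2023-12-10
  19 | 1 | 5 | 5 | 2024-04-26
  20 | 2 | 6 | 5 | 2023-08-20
SELECT category, SUM(stock) AS sum_stock FROM products GROUP BY category HAVING SUM(stock) > 107

Execution result:
category | sum_stock
Accessories | 222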